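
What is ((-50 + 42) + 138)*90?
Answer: 11700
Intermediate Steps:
((-50 + 42) + 138)*90 = (-8 + 138)*90 = 130*90 = 11700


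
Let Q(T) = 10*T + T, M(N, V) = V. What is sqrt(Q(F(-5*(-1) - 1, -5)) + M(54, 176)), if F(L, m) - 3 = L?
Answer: sqrt(253) ≈ 15.906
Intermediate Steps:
F(L, m) = 3 + L
Q(T) = 11*T
sqrt(Q(F(-5*(-1) - 1, -5)) + M(54, 176)) = sqrt(11*(3 + (-5*(-1) - 1)) + 176) = sqrt(11*(3 + (5 - 1)) + 176) = sqrt(11*(3 + 4) + 176) = sqrt(11*7 + 176) = sqrt(77 + 176) = sqrt(253)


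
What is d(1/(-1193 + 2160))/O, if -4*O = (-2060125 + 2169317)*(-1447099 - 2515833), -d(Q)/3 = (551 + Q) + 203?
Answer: -2187357/104610173850712 ≈ -2.0910e-8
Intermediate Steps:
d(Q) = -2262 - 3*Q (d(Q) = -3*((551 + Q) + 203) = -3*(754 + Q) = -2262 - 3*Q)
O = 108180117736 (O = -(-2060125 + 2169317)*(-1447099 - 2515833)/4 = -27298*(-3962932) = -1/4*(-432720470944) = 108180117736)
d(1/(-1193 + 2160))/O = (-2262 - 3/(-1193 + 2160))/108180117736 = (-2262 - 3/967)*(1/108180117736) = -2187357/967*1/108180117736 = -2187357/104610173850712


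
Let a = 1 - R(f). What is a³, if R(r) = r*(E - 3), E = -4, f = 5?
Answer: 46656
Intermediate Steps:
R(r) = -7*r (R(r) = r*(-4 - 3) = r*(-7) = -7*r)
a = 36 (a = 1 - (-7)*5 = 1 - 1*(-35) = 1 + 35 = 36)
a³ = 36³ = 46656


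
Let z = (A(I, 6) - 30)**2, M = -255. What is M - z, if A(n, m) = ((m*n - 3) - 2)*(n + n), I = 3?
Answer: -2559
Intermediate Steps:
A(n, m) = 2*n*(-5 + m*n) (A(n, m) = ((-3 + m*n) - 2)*(2*n) = (-5 + m*n)*(2*n) = 2*n*(-5 + m*n))
z = 2304 (z = (2*3*(-5 + 6*3) - 30)**2 = (2*3*(-5 + 18) - 30)**2 = (2*3*13 - 30)**2 = (78 - 30)**2 = 48**2 = 2304)
M - z = -255 - 1*2304 = -255 - 2304 = -2559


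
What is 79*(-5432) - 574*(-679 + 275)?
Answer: -197232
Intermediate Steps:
79*(-5432) - 574*(-679 + 275) = -429128 - 574*(-404) = -429128 - 1*(-231896) = -429128 + 231896 = -197232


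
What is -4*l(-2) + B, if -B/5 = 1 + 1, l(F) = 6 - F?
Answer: -42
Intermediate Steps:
B = -10 (B = -5*(1 + 1) = -5*2 = -10)
-4*l(-2) + B = -4*(6 - 1*(-2)) - 10 = -4*(6 + 2) - 10 = -4*8 - 10 = -32 - 10 = -42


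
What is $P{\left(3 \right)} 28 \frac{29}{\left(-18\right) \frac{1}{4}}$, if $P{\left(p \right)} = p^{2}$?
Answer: $-1624$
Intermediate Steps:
$P{\left(3 \right)} 28 \frac{29}{\left(-18\right) \frac{1}{4}} = 3^{2} \cdot 28 \frac{29}{\left(-18\right) \frac{1}{4}} = 9 \cdot 28 \frac{29}{\left(-18\right) \frac{1}{4}} = 252 \frac{29}{- \frac{9}{2}} = 252 \cdot 29 \left(- \frac{2}{9}\right) = 252 \left(- \frac{58}{9}\right) = -1624$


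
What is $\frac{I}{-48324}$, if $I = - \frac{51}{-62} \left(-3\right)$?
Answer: $\frac{51}{998696} \approx 5.1067 \cdot 10^{-5}$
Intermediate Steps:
$I = - \frac{153}{62}$ ($I = \left(-51\right) \left(- \frac{1}{62}\right) \left(-3\right) = \frac{51}{62} \left(-3\right) = - \frac{153}{62} \approx -2.4677$)
$\frac{I}{-48324} = - \frac{153}{62 \left(-48324\right)} = \left(- \frac{153}{62}\right) \left(- \frac{1}{48324}\right) = \frac{51}{998696}$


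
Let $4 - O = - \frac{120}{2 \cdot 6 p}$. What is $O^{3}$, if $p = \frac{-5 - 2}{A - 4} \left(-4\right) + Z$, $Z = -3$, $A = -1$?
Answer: $\frac{1815848}{79507} \approx 22.839$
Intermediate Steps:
$p = - \frac{43}{5}$ ($p = \frac{-5 - 2}{-1 - 4} \left(-4\right) - 3 = - \frac{7}{-5} \left(-4\right) - 3 = \left(-7\right) \left(- \frac{1}{5}\right) \left(-4\right) - 3 = \frac{7}{5} \left(-4\right) - 3 = - \frac{28}{5} - 3 = - \frac{43}{5} \approx -8.6$)
$O = \frac{122}{43}$ ($O = 4 - - \frac{120}{2 \cdot 6 \left(- \frac{43}{5}\right)} = 4 - - \frac{120}{12 \left(- \frac{43}{5}\right)} = 4 - - \frac{120}{- \frac{516}{5}} = 4 - \left(-120\right) \left(- \frac{5}{516}\right) = 4 - \frac{50}{43} = \frac{122}{43} \approx 2.8372$)
$O^{3} = \left(\frac{122}{43}\right)^{3} = \frac{1815848}{79507}$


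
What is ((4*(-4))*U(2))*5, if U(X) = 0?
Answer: 0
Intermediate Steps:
((4*(-4))*U(2))*5 = ((4*(-4))*0)*5 = -16*0*5 = 0*5 = 0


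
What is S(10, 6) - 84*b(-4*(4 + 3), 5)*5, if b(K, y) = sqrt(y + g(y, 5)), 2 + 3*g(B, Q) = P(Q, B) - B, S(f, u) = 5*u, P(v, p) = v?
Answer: 30 - 140*sqrt(39) ≈ -844.30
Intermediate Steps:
g(B, Q) = -2/3 - B/3 + Q/3 (g(B, Q) = -2/3 + (Q - B)/3 = -2/3 + (-B/3 + Q/3) = -2/3 - B/3 + Q/3)
b(K, y) = sqrt(1 + 2*y/3) (b(K, y) = sqrt(y + (-2/3 - y/3 + (1/3)*5)) = sqrt(y + (-2/3 - y/3 + 5/3)) = sqrt(y + (1 - y/3)) = sqrt(1 + 2*y/3))
S(10, 6) - 84*b(-4*(4 + 3), 5)*5 = 5*6 - 84*sqrt(9 + 6*5)/3*5 = 30 - 84*sqrt(9 + 30)/3*5 = 30 - 84*sqrt(39)/3*5 = 30 - 140*sqrt(39)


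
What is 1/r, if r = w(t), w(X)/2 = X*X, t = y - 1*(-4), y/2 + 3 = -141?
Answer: 1/161312 ≈ 6.1992e-6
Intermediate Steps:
y = -288 (y = -6 + 2*(-141) = -6 - 282 = -288)
t = -284 (t = -288 - 1*(-4) = -288 + 4 = -284)
w(X) = 2*X² (w(X) = 2*(X*X) = 2*X²)
r = 161312 (r = 2*(-284)² = 2*80656 = 161312)
1/r = 1/161312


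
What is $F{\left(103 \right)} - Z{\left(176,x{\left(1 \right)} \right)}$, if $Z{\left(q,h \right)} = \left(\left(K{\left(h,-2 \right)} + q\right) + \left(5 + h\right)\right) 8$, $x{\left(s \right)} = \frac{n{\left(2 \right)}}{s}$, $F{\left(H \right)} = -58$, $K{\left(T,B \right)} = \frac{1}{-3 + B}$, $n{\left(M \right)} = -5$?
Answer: $- \frac{7322}{5} \approx -1464.4$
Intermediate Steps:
$x{\left(s \right)} = - \frac{5}{s}$
$Z{\left(q,h \right)} = \frac{192}{5} + 8 h + 8 q$ ($Z{\left(q,h \right)} = \left(\left(\frac{1}{-3 - 2} + q\right) + \left(5 + h\right)\right) 8 = \left(\left(\frac{1}{-5} + q\right) + \left(5 + h\right)\right) 8 = \left(\left(- \frac{1}{5} + q\right) + \left(5 + h\right)\right) 8 = \left(\frac{24}{5} + h + q\right) 8 = \frac{192}{5} + 8 h + 8 q$)
$F{\left(103 \right)} - Z{\left(176,x{\left(1 \right)} \right)} = -58 - \left(\frac{192}{5} + 8 \left(- \frac{5}{1}\right) + 8 \cdot 176\right) = -58 - \left(\frac{192}{5} + 8 \left(\left(-5\right) 1\right) + 1408\right) = -58 - \left(\frac{192}{5} + 8 \left(-5\right) + 1408\right) = -58 - \left(\frac{192}{5} - 40 + 1408\right) = -58 - \frac{7032}{5} = - \frac{7322}{5}$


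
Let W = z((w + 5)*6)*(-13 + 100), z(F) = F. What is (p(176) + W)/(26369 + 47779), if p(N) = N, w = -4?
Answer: 349/37074 ≈ 0.0094136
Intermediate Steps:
W = 522 (W = ((-4 + 5)*6)*(-13 + 100) = (1*6)*87 = 6*87 = 522)
(p(176) + W)/(26369 + 47779) = (176 + 522)/(26369 + 47779) = 698/74148 = 698*(1/74148) = 349/37074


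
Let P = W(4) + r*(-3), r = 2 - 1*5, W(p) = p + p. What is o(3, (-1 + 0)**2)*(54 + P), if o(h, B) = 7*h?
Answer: 1491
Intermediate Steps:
W(p) = 2*p
r = -3 (r = 2 - 5 = -3)
P = 17 (P = 2*4 - 3*(-3) = 8 + 9 = 17)
o(3, (-1 + 0)**2)*(54 + P) = (7*3)*(54 + 17) = 21*71 = 1491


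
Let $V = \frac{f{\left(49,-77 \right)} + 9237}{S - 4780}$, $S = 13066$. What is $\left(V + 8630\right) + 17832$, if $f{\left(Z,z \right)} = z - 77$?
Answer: $\frac{219273215}{8286} \approx 26463.0$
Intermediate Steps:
$f{\left(Z,z \right)} = -77 + z$
$V = \frac{9083}{8286}$ ($V = \frac{\left(-77 - 77\right) + 9237}{13066 - 4780} = \frac{-154 + 9237}{8286} = 9083 \cdot \frac{1}{8286} = \frac{9083}{8286} \approx 1.0962$)
$\left(V + 8630\right) + 17832 = \left(\frac{9083}{8286} + 8630\right) + 17832 = \frac{71517263}{8286} + 17832 = \frac{219273215}{8286}$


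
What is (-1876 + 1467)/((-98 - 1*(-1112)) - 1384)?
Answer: 409/370 ≈ 1.1054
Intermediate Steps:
(-1876 + 1467)/((-98 - 1*(-1112)) - 1384) = -409/((-98 + 1112) - 1384) = -409/(1014 - 1384) = -409/(-370) = -409*(-1/370) = 409/370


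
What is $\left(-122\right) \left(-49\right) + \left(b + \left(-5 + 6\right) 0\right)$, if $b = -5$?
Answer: $5973$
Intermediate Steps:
$\left(-122\right) \left(-49\right) + \left(b + \left(-5 + 6\right) 0\right) = \left(-122\right) \left(-49\right) - \left(5 - \left(-5 + 6\right) 0\right) = 5978 + \left(-5 + 1 \cdot 0\right) = 5978 + \left(-5 + 0\right) = 5978 - 5 = 5973$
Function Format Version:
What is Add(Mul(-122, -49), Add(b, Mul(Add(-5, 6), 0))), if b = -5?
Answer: 5973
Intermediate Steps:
Add(Mul(-122, -49), Add(b, Mul(Add(-5, 6), 0))) = Add(Mul(-122, -49), Add(-5, Mul(Add(-5, 6), 0))) = Add(5978, Add(-5, Mul(1, 0))) = Add(5978, Add(-5, 0)) = Add(5978, -5) = 5973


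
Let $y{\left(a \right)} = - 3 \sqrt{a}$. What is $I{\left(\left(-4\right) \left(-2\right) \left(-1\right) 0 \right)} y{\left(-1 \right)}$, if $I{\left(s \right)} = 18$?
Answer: $- 54 i \approx - 54.0 i$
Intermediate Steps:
$I{\left(\left(-4\right) \left(-2\right) \left(-1\right) 0 \right)} y{\left(-1 \right)} = 18 \left(- 3 \sqrt{-1}\right) = 18 \left(- 3 i\right) = - 54 i$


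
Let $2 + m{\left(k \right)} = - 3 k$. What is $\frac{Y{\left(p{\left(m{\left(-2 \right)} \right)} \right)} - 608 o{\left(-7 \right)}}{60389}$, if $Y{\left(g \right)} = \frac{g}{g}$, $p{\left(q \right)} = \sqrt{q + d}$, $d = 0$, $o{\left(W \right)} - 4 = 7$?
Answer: $- \frac{6687}{60389} \approx -0.11073$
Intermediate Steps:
$m{\left(k \right)} = -2 - 3 k$
$o{\left(W \right)} = 11$ ($o{\left(W \right)} = 4 + 7 = 11$)
$p{\left(q \right)} = \sqrt{q}$ ($p{\left(q \right)} = \sqrt{q + 0} = \sqrt{q}$)
$Y{\left(g \right)} = 1$
$\frac{Y{\left(p{\left(m{\left(-2 \right)} \right)} \right)} - 608 o{\left(-7 \right)}}{60389} = \frac{1 - 6688}{60389} = \left(1 - 6688\right) \frac{1}{60389} = \left(-6687\right) \frac{1}{60389} = - \frac{6687}{60389}$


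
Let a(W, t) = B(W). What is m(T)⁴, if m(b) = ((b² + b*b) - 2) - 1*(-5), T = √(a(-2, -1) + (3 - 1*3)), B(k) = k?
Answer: 1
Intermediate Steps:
a(W, t) = W
T = I*√2 (T = √(-2 + (3 - 1*3)) = √(-2 + (3 - 3)) = √(-2 + 0) = √(-2) = I*√2 ≈ 1.4142*I)
m(b) = 3 + 2*b² (m(b) = ((b² + b²) - 2) + 5 = (2*b² - 2) + 5 = (-2 + 2*b²) + 5 = 3 + 2*b²)
m(T)⁴ = (3 + 2*(I*√2)²)⁴ = (3 + 2*(-2))⁴ = (3 - 4)⁴ = (-1)⁴ = 1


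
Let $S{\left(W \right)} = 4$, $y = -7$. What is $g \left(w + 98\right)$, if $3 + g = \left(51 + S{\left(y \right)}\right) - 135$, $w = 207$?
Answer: $-25315$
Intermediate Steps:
$g = -83$ ($g = -3 + \left(\left(51 + 4\right) - 135\right) = -3 + \left(55 - 135\right) = -3 - 80 = -83$)
$g \left(w + 98\right) = - 83 \left(207 + 98\right) = \left(-83\right) 305 = -25315$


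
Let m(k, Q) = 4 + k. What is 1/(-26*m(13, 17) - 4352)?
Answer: -1/4794 ≈ -0.00020859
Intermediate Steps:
1/(-26*m(13, 17) - 4352) = 1/(-26*(4 + 13) - 4352) = 1/(-26*17 - 4352) = 1/(-442 - 4352) = 1/(-4794) = -1/4794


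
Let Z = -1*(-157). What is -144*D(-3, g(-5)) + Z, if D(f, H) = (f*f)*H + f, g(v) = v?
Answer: 7069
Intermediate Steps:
D(f, H) = f + H*f**2 (D(f, H) = f**2*H + f = H*f**2 + f = f + H*f**2)
Z = 157
-144*D(-3, g(-5)) + Z = -(-432)*(1 - 5*(-3)) + 157 = -(-432)*(1 + 15) + 157 = -(-432)*16 + 157 = -144*(-48) + 157 = 6912 + 157 = 7069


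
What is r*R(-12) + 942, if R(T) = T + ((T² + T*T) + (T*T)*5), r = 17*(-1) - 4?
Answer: -19974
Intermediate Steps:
r = -21 (r = -17 - 4 = -21)
R(T) = T + 7*T² (R(T) = T + ((T² + T²) + T²*5) = T + (2*T² + 5*T²) = T + 7*T²)
r*R(-12) + 942 = -(-252)*(1 + 7*(-12)) + 942 = -(-252)*(1 - 84) + 942 = -(-252)*(-83) + 942 = -21*996 + 942 = -20916 + 942 = -19974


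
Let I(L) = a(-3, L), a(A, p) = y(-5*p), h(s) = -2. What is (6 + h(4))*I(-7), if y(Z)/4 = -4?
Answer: -64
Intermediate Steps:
y(Z) = -16 (y(Z) = 4*(-4) = -16)
a(A, p) = -16
I(L) = -16
(6 + h(4))*I(-7) = (6 - 2)*(-16) = 4*(-16) = -64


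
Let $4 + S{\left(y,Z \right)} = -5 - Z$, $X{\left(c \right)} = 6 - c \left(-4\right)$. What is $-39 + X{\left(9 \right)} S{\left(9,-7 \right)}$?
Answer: $-123$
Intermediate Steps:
$X{\left(c \right)} = 6 + 4 c$ ($X{\left(c \right)} = 6 - - 4 c = 6 + 4 c$)
$S{\left(y,Z \right)} = -9 - Z$ ($S{\left(y,Z \right)} = -4 - \left(5 + Z\right) = -9 - Z$)
$-39 + X{\left(9 \right)} S{\left(9,-7 \right)} = -39 + \left(6 + 4 \cdot 9\right) \left(-9 - -7\right) = -39 + \left(6 + 36\right) \left(-9 + 7\right) = -39 + 42 \left(-2\right) = -39 - 84 = -123$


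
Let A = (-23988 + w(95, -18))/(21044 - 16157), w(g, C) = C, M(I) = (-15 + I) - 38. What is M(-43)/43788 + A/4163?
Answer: -83451514/24745792023 ≈ -0.0033724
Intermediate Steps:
M(I) = -53 + I
A = -8002/1629 (A = (-23988 - 18)/(21044 - 16157) = -24006/4887 = -24006*1/4887 = -8002/1629 ≈ -4.9122)
M(-43)/43788 + A/4163 = (-53 - 43)/43788 - 8002/1629/4163 = -96*1/43788 - 8002/1629*1/4163 = -8/3649 - 8002/6781527 = -83451514/24745792023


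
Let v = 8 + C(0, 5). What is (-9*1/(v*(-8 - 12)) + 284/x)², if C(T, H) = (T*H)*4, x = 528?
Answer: 9840769/27878400 ≈ 0.35299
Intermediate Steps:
C(T, H) = 4*H*T (C(T, H) = (H*T)*4 = 4*H*T)
v = 8 (v = 8 + 4*5*0 = 8 + 0 = 8)
(-9*1/(v*(-8 - 12)) + 284/x)² = (-9*1/(8*(-8 - 12)) + 284/528)² = (-9/(8*(-20)) + 284*(1/528))² = (-9/(-160) + 71/132)² = (-9*(-1/160) + 71/132)² = (9/160 + 71/132)² = (3137/5280)² = 9840769/27878400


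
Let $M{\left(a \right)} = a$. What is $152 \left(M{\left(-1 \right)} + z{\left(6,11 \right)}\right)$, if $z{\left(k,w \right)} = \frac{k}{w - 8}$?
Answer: $152$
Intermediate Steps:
$z{\left(k,w \right)} = \frac{k}{-8 + w}$
$152 \left(M{\left(-1 \right)} + z{\left(6,11 \right)}\right) = 152 \left(-1 + \frac{6}{-8 + 11}\right) = 152 \left(-1 + \frac{6}{3}\right) = 152 \left(-1 + 6 \cdot \frac{1}{3}\right) = 152 \left(-1 + 2\right) = 152 \cdot 1 = 152$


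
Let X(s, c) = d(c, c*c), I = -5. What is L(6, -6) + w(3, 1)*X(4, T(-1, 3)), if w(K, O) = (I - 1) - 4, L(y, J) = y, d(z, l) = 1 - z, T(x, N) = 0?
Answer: -4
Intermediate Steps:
X(s, c) = 1 - c
w(K, O) = -10 (w(K, O) = (-5 - 1) - 4 = -6 - 4 = -10)
L(6, -6) + w(3, 1)*X(4, T(-1, 3)) = 6 - 10*(1 - 1*0) = 6 - 10*(1 + 0) = 6 - 10*1 = 6 - 10 = -4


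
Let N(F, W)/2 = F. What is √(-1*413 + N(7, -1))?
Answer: I*√399 ≈ 19.975*I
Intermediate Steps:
N(F, W) = 2*F
√(-1*413 + N(7, -1)) = √(-1*413 + 2*7) = √(-413 + 14) = √(-399) = I*√399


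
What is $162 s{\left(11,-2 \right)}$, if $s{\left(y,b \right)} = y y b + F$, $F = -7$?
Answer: $-40338$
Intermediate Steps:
$s{\left(y,b \right)} = -7 + b y^{2}$ ($s{\left(y,b \right)} = y y b - 7 = y^{2} b - 7 = b y^{2} - 7 = -7 + b y^{2}$)
$162 s{\left(11,-2 \right)} = 162 \left(-7 - 2 \cdot 11^{2}\right) = 162 \left(-7 - 242\right) = 162 \left(-249\right) = -40338$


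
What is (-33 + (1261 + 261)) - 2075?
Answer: -586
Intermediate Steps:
(-33 + (1261 + 261)) - 2075 = (-33 + 1522) - 2075 = 1489 - 2075 = -586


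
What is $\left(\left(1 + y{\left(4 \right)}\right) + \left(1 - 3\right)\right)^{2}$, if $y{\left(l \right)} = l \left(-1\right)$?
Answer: $25$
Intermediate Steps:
$y{\left(l \right)} = - l$
$\left(\left(1 + y{\left(4 \right)}\right) + \left(1 - 3\right)\right)^{2} = \left(\left(1 - 4\right) + \left(1 - 3\right)\right)^{2} = \left(-3 - 2\right)^{2} = \left(-5\right)^{2} = 25$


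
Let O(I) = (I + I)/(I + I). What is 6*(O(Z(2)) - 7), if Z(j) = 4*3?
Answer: -36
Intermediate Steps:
Z(j) = 12
O(I) = 1 (O(I) = (2*I)/((2*I)) = (2*I)*(1/(2*I)) = 1)
6*(O(Z(2)) - 7) = 6*(1 - 7) = 6*(-6) = -36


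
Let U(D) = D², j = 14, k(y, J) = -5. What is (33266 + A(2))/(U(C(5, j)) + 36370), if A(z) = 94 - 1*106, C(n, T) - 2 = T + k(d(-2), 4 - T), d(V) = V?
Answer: 2558/2807 ≈ 0.91129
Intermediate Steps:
C(n, T) = -3 + T (C(n, T) = 2 + (T - 5) = 2 + (-5 + T) = -3 + T)
A(z) = -12 (A(z) = 94 - 106 = -12)
(33266 + A(2))/(U(C(5, j)) + 36370) = (33266 - 12)/((-3 + 14)² + 36370) = 33254/(11² + 36370) = 33254/(121 + 36370) = 33254/36491 = 33254*(1/36491) = 2558/2807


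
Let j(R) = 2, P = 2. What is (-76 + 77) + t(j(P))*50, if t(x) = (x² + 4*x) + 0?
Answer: 601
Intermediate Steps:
t(x) = x² + 4*x
(-76 + 77) + t(j(P))*50 = (-76 + 77) + (2*(4 + 2))*50 = 1 + (2*6)*50 = 1 + 12*50 = 1 + 600 = 601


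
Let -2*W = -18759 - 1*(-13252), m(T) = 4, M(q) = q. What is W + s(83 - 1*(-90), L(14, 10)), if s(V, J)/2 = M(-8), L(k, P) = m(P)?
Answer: 5475/2 ≈ 2737.5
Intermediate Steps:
L(k, P) = 4
s(V, J) = -16 (s(V, J) = 2*(-8) = -16)
W = 5507/2 (W = -(-18759 - 1*(-13252))/2 = -(-18759 + 13252)/2 = -½*(-5507) = 5507/2 ≈ 2753.5)
W + s(83 - 1*(-90), L(14, 10)) = 5507/2 - 16 = 5475/2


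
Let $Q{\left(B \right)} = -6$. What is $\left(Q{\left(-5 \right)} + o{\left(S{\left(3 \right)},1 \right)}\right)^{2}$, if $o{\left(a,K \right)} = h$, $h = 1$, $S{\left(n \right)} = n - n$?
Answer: $25$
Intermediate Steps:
$S{\left(n \right)} = 0$
$o{\left(a,K \right)} = 1$
$\left(Q{\left(-5 \right)} + o{\left(S{\left(3 \right)},1 \right)}\right)^{2} = \left(-6 + 1\right)^{2} = \left(-5\right)^{2} = 25$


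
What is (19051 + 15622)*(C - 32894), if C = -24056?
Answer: -1974627350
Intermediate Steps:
(19051 + 15622)*(C - 32894) = (19051 + 15622)*(-24056 - 32894) = 34673*(-56950) = -1974627350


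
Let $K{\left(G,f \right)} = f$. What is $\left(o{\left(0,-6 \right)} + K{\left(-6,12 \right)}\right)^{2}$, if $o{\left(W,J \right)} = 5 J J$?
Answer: $36864$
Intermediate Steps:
$o{\left(W,J \right)} = 5 J^{2}$
$\left(o{\left(0,-6 \right)} + K{\left(-6,12 \right)}\right)^{2} = \left(5 \left(-6\right)^{2} + 12\right)^{2} = \left(5 \cdot 36 + 12\right)^{2} = \left(180 + 12\right)^{2} = 192^{2} = 36864$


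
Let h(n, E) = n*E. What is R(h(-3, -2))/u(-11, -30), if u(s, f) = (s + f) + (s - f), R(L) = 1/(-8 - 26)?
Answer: 1/748 ≈ 0.0013369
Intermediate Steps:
h(n, E) = E*n
R(L) = -1/34 (R(L) = 1/(-34) = -1/34)
u(s, f) = 2*s (u(s, f) = (f + s) + (s - f) = 2*s)
R(h(-3, -2))/u(-11, -30) = -1/(34*(2*(-11))) = -1/34/(-22) = -1/34*(-1/22) = 1/748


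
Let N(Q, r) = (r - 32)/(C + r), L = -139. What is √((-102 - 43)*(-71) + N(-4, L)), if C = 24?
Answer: 4*√8510690/115 ≈ 101.47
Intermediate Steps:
N(Q, r) = (-32 + r)/(24 + r) (N(Q, r) = (r - 32)/(24 + r) = (-32 + r)/(24 + r))
√((-102 - 43)*(-71) + N(-4, L)) = √((-102 - 43)*(-71) + (-32 - 139)/(24 - 139)) = √(-145*(-71) - 171/(-115)) = √(10295 - 1/115*(-171)) = √(10295 + 171/115) = √(1184096/115) = 4*√8510690/115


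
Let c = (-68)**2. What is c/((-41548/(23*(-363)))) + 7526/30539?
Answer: 17342565934/18659329 ≈ 929.43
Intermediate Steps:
c = 4624
c/((-41548/(23*(-363)))) + 7526/30539 = 4624/((-41548/(23*(-363)))) + 7526/30539 = 4624/((-41548/(-8349))) + 7526*(1/30539) = 4624/((-41548*(-1/8349))) + 7526/30539 = 4624/(41548/8349) + 7526/30539 = 4624*(8349/41548) + 7526/30539 = 567732/611 + 7526/30539 = 17342565934/18659329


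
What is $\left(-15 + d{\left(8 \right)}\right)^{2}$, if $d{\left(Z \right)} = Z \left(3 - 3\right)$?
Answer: $225$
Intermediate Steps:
$d{\left(Z \right)} = 0$ ($d{\left(Z \right)} = Z 0 = 0$)
$\left(-15 + d{\left(8 \right)}\right)^{2} = \left(-15 + 0\right)^{2} = \left(-15\right)^{2} = 225$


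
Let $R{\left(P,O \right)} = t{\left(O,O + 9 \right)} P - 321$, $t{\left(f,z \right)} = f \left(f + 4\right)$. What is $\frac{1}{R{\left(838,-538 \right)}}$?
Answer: $\frac{1}{240750375} \approx 4.1537 \cdot 10^{-9}$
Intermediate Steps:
$t{\left(f,z \right)} = f \left(4 + f\right)$
$R{\left(P,O \right)} = -321 + O P \left(4 + O\right)$ ($R{\left(P,O \right)} = O \left(4 + O\right) P - 321 = O P \left(4 + O\right) - 321 = -321 + O P \left(4 + O\right)$)
$\frac{1}{R{\left(838,-538 \right)}} = \frac{1}{-321 - 450844 \left(4 - 538\right)} = \frac{1}{-321 - 450844 \left(-534\right)} = \frac{1}{-321 + 240750696} = \frac{1}{240750375}$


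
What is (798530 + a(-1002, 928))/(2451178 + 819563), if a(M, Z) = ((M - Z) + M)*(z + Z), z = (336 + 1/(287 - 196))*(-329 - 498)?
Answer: 24655691174/99212477 ≈ 248.51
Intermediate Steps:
z = -25287179/91 (z = (336 + 1/91)*(-827) = (30577/91)*(-827) = -25287179/91 ≈ -2.7788e+5)
a(M, Z) = (-25287179/91 + Z)*(-Z + 2*M) (a(M, Z) = ((M - Z) + M)*(-25287179/91 + Z) = (-Z + 2*M)*(-25287179/91 + Z) = (-25287179/91 + Z)*(-Z + 2*M))
(798530 + a(-1002, 928))/(2451178 + 819563) = (798530 + (-1*928² - 50574358/91*(-1002) + (25287179/91)*928 + 2*(-1002)*928))/(2451178 + 819563) = (798530 + (-1*861184 + 50675506716/91 + 23466502112/91 - 1859712))/3270741 = (798530 + (-861184 + 50675506716/91 + 23466502112/91 - 1859712))*(1/3270741) = (798530 + 73894407292/91)*(1/3270741) = (73967073522/91)*(1/3270741) = 24655691174/99212477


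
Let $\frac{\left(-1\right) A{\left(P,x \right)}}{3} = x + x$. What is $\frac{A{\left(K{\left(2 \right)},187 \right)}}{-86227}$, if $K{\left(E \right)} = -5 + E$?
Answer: $\frac{1122}{86227} \approx 0.013012$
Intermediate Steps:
$A{\left(P,x \right)} = - 6 x$ ($A{\left(P,x \right)} = - 3 \left(x + x\right) = - 3 \cdot 2 x = - 6 x$)
$\frac{A{\left(K{\left(2 \right)},187 \right)}}{-86227} = \frac{\left(-6\right) 187}{-86227} = \left(-1122\right) \left(- \frac{1}{86227}\right) = \frac{1122}{86227}$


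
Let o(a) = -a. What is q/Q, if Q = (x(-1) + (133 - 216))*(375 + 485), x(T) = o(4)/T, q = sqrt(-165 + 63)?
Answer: -I*sqrt(102)/67940 ≈ -0.00014865*I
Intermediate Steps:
q = I*sqrt(102) (q = sqrt(-102) = I*sqrt(102) ≈ 10.1*I)
x(T) = -4/T (x(T) = (-1*4)/T = -4/T)
Q = -67940 (Q = (-4/(-1) + (133 - 216))*(375 + 485) = (-4*(-1) - 83)*860 = (4 - 83)*860 = -79*860 = -67940)
q/Q = (I*sqrt(102))/(-67940) = (I*sqrt(102))*(-1/67940) = -I*sqrt(102)/67940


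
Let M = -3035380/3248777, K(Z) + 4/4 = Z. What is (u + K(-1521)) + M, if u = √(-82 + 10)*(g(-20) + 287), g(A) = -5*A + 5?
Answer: -4947673974/3248777 + 2352*I*√2 ≈ -1522.9 + 3326.2*I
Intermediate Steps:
g(A) = 5 - 5*A
K(Z) = -1 + Z
u = 2352*I*√2 (u = √(-82 + 10)*((5 - 5*(-20)) + 287) = √(-72)*((5 + 100) + 287) = (6*I*√2)*(105 + 287) = (6*I*√2)*392 = 2352*I*√2 ≈ 3326.2*I)
M = -3035380/3248777 (M = -3035380*1/3248777 = -3035380/3248777 ≈ -0.93431)
(u + K(-1521)) + M = (2352*I*√2 + (-1 - 1521)) - 3035380/3248777 = (2352*I*√2 - 1522) - 3035380/3248777 = (-1522 + 2352*I*√2) - 3035380/3248777 = -4947673974/3248777 + 2352*I*√2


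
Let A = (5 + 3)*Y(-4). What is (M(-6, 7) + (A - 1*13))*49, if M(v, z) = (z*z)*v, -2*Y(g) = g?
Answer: -14259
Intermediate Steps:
Y(g) = -g/2
A = 16 (A = (5 + 3)*(-½*(-4)) = 8*2 = 16)
M(v, z) = v*z² (M(v, z) = z²*v = v*z²)
(M(-6, 7) + (A - 1*13))*49 = (-6*7² + (16 - 1*13))*49 = (-6*49 + (16 - 13))*49 = (-294 + 3)*49 = -291*49 = -14259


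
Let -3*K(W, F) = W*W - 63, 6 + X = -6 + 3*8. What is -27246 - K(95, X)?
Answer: -72776/3 ≈ -24259.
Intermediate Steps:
X = 12 (X = -6 + (-6 + 3*8) = -6 + (-6 + 24) = -6 + 18 = 12)
K(W, F) = 21 - W**2/3 (K(W, F) = -(W*W - 63)/3 = -(W**2 - 63)/3 = -(-63 + W**2)/3 = 21 - W**2/3)
-27246 - K(95, X) = -27246 - (21 - 1/3*95**2) = -27246 - (21 - 1/3*9025) = -27246 - (21 - 9025/3) = -27246 - 1*(-8962/3) = -27246 + 8962/3 = -72776/3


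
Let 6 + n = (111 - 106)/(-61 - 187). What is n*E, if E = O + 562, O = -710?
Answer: 55241/62 ≈ 890.98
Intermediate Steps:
E = -148 (E = -710 + 562 = -148)
n = -1493/248 (n = -6 + (111 - 106)/(-61 - 187) = -6 + 5/(-248) = -6 + 5*(-1/248) = -6 - 5/248 = -1493/248 ≈ -6.0202)
n*E = -1493/248*(-148) = 55241/62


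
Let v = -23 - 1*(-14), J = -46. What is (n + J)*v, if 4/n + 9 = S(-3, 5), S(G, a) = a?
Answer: 423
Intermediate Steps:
v = -9 (v = -23 + 14 = -9)
n = -1 (n = 4/(-9 + 5) = 4/(-4) = 4*(-¼) = -1)
(n + J)*v = (-1 - 46)*(-9) = -47*(-9) = 423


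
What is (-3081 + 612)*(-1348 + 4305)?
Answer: -7300833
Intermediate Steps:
(-3081 + 612)*(-1348 + 4305) = -2469*2957 = -7300833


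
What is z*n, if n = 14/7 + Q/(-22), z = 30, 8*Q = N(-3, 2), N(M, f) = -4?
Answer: 1335/22 ≈ 60.682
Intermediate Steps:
Q = -½ (Q = (⅛)*(-4) = -½ ≈ -0.50000)
n = 89/44 (n = 14/7 - ½/(-22) = 14*(⅐) - ½*(-1/22) = 2 + 1/44 = 89/44 ≈ 2.0227)
z*n = 30*(89/44) = 1335/22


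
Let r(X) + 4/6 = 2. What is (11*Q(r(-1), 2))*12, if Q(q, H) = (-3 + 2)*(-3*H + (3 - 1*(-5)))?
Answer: -264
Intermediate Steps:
r(X) = 4/3 (r(X) = -⅔ + 2 = 4/3)
Q(q, H) = -8 + 3*H (Q(q, H) = -(-3*H + (3 + 5)) = -(-3*H + 8) = -(8 - 3*H) = -8 + 3*H)
(11*Q(r(-1), 2))*12 = (11*(-8 + 3*2))*12 = (11*(-8 + 6))*12 = (11*(-2))*12 = -22*12 = -264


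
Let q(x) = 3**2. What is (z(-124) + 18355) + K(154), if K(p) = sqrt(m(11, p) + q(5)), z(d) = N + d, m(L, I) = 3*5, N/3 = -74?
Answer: 18009 + 2*sqrt(6) ≈ 18014.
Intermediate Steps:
N = -222 (N = 3*(-74) = -222)
m(L, I) = 15
q(x) = 9
z(d) = -222 + d
K(p) = 2*sqrt(6) (K(p) = sqrt(15 + 9) = sqrt(24) = 2*sqrt(6))
(z(-124) + 18355) + K(154) = ((-222 - 124) + 18355) + 2*sqrt(6) = (-346 + 18355) + 2*sqrt(6) = 18009 + 2*sqrt(6)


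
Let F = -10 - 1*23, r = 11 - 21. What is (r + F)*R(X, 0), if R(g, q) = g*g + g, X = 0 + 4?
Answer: -860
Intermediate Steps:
X = 4
r = -10
R(g, q) = g + g**2 (R(g, q) = g**2 + g = g + g**2)
F = -33 (F = -10 - 23 = -33)
(r + F)*R(X, 0) = (-10 - 33)*(4*(1 + 4)) = -172*5 = -43*20 = -860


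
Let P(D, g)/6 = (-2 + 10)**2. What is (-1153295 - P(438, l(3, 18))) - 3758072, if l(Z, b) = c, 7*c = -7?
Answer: -4911751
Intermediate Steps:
c = -1 (c = (1/7)*(-7) = -1)
l(Z, b) = -1
P(D, g) = 384 (P(D, g) = 6*(-2 + 10)**2 = 6*8**2 = 6*64 = 384)
(-1153295 - P(438, l(3, 18))) - 3758072 = (-1153295 - 1*384) - 3758072 = (-1153295 - 384) - 3758072 = -1153679 - 3758072 = -4911751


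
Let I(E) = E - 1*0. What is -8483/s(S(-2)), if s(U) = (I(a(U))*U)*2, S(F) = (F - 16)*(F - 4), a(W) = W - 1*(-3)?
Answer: -8483/23976 ≈ -0.35381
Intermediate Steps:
a(W) = 3 + W (a(W) = W + 3 = 3 + W)
I(E) = E (I(E) = E + 0 = E)
S(F) = (-16 + F)*(-4 + F)
s(U) = 2*U*(3 + U) (s(U) = ((3 + U)*U)*2 = (U*(3 + U))*2 = 2*U*(3 + U))
-8483/s(S(-2)) = -8483*1/(2*(3 + (64 + (-2)² - 20*(-2)))*(64 + (-2)² - 20*(-2))) = -8483*1/(2*(3 + (64 + 4 + 40))*(64 + 4 + 40)) = -8483*1/(216*(3 + 108)) = -8483/(2*108*111) = -8483/23976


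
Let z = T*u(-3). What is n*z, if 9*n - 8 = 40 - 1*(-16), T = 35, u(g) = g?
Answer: -2240/3 ≈ -746.67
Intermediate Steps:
n = 64/9 (n = 8/9 + (40 - 1*(-16))/9 = 8/9 + (40 + 16)/9 = 8/9 + (⅑)*56 = 8/9 + 56/9 = 64/9 ≈ 7.1111)
z = -105 (z = 35*(-3) = -105)
n*z = (64/9)*(-105) = -2240/3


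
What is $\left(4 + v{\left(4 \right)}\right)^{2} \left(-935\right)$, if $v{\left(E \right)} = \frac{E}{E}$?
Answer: $-23375$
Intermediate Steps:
$v{\left(E \right)} = 1$
$\left(4 + v{\left(4 \right)}\right)^{2} \left(-935\right) = \left(4 + 1\right)^{2} \left(-935\right) = 5^{2} \left(-935\right) = 25 \left(-935\right) = -23375$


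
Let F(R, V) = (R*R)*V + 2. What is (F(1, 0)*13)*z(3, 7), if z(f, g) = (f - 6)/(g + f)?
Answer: -39/5 ≈ -7.8000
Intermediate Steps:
z(f, g) = (-6 + f)/(f + g)
F(R, V) = 2 + V*R**2 (F(R, V) = R**2*V + 2 = V*R**2 + 2 = 2 + V*R**2)
(F(1, 0)*13)*z(3, 7) = ((2 + 0*1**2)*13)*((-6 + 3)/(3 + 7)) = ((2 + 0*1)*13)*(-3/10) = ((2 + 0)*13)*((1/10)*(-3)) = (2*13)*(-3/10) = 26*(-3/10) = -39/5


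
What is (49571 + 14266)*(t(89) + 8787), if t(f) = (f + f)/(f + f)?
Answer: 560999556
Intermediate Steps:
t(f) = 1 (t(f) = (2*f)/((2*f)) = (2*f)*(1/(2*f)) = 1)
(49571 + 14266)*(t(89) + 8787) = (49571 + 14266)*(1 + 8787) = 63837*8788 = 560999556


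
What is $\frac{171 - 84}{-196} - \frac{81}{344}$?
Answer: $- \frac{11451}{16856} \approx -0.67934$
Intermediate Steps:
$\frac{171 - 84}{-196} - \frac{81}{344} = \left(171 - 84\right) \left(- \frac{1}{196}\right) - \frac{81}{344} = 87 \left(- \frac{1}{196}\right) - \frac{81}{344} = - \frac{87}{196} - \frac{81}{344} = - \frac{11451}{16856}$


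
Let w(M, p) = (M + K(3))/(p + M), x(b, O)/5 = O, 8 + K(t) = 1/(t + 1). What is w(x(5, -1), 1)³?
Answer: 132651/4096 ≈ 32.385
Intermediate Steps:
K(t) = -8 + 1/(1 + t) (K(t) = -8 + 1/(t + 1) = -8 + 1/(1 + t))
x(b, O) = 5*O
w(M, p) = (-31/4 + M)/(M + p) (w(M, p) = (M + (-7 - 8*3)/(1 + 3))/(p + M) = (M + (-7 - 24)/4)/(M + p) = (M + (¼)*(-31))/(M + p) = (M - 31/4)/(M + p) = (-31/4 + M)/(M + p))
w(x(5, -1), 1)³ = ((-31/4 + 5*(-1))/(5*(-1) + 1))³ = ((-31/4 - 5)/(-5 + 1))³ = (-51/4/(-4))³ = (-¼*(-51/4))³ = (51/16)³ = 132651/4096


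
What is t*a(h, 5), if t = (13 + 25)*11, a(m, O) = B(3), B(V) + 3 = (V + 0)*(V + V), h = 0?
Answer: 6270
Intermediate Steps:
B(V) = -3 + 2*V² (B(V) = -3 + (V + 0)*(V + V) = -3 + V*(2*V) = -3 + 2*V²)
a(m, O) = 15 (a(m, O) = -3 + 2*3² = -3 + 2*9 = -3 + 18 = 15)
t = 418 (t = 38*11 = 418)
t*a(h, 5) = 418*15 = 6270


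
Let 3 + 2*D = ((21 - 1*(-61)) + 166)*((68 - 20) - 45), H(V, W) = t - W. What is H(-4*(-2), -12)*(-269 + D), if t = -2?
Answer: 1015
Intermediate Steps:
H(V, W) = -2 - W
D = 741/2 (D = -3/2 + (((21 - 1*(-61)) + 166)*((68 - 20) - 45))/2 = -3/2 + (((21 + 61) + 166)*(48 - 45))/2 = -3/2 + ((82 + 166)*3)/2 = -3/2 + (248*3)/2 = -3/2 + (½)*744 = -3/2 + 372 = 741/2 ≈ 370.50)
H(-4*(-2), -12)*(-269 + D) = (-2 - 1*(-12))*(-269 + 741/2) = (-2 + 12)*(203/2) = 10*(203/2) = 1015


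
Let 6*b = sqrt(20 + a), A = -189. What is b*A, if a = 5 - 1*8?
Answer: -63*sqrt(17)/2 ≈ -129.88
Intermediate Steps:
a = -3 (a = 5 - 8 = -3)
b = sqrt(17)/6 (b = sqrt(20 - 3)/6 = sqrt(17)/6 ≈ 0.68718)
b*A = (sqrt(17)/6)*(-189) = -63*sqrt(17)/2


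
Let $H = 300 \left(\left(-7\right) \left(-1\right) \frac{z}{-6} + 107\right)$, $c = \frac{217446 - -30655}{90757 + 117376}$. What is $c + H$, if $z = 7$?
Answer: $\frac{6171391551}{208133} \approx 29651.0$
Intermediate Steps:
$c = \frac{248101}{208133}$ ($c = \frac{217446 + 30655}{208133} = 248101 \cdot \frac{1}{208133} = \frac{248101}{208133} \approx 1.192$)
$H = 29650$ ($H = 300 \left(\left(-7\right) \left(-1\right) \frac{7}{-6} + 107\right) = 300 \left(7 \cdot 7 \left(- \frac{1}{6}\right) + 107\right) = 300 \left(7 \left(- \frac{7}{6}\right) + 107\right) = 300 \left(- \frac{49}{6} + 107\right) = 300 \cdot \frac{593}{6} = 29650$)
$c + H = \frac{248101}{208133} + 29650 = \frac{6171391551}{208133}$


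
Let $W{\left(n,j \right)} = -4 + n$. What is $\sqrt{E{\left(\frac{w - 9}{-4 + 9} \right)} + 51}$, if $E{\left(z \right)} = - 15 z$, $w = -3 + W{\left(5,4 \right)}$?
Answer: $2 \sqrt{21} \approx 9.1651$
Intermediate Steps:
$w = -2$ ($w = -3 + \left(-4 + 5\right) = -3 + 1 = -2$)
$\sqrt{E{\left(\frac{w - 9}{-4 + 9} \right)} + 51} = \sqrt{- 15 \frac{-2 - 9}{-4 + 9} + 51} = \sqrt{- 15 \left(- \frac{11}{5}\right) + 51} = \sqrt{- 15 \left(\left(-11\right) \frac{1}{5}\right) + 51} = \sqrt{\left(-15\right) \left(- \frac{11}{5}\right) + 51} = \sqrt{33 + 51} = \sqrt{84} = 2 \sqrt{21}$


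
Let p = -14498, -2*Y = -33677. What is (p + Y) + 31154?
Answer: 66989/2 ≈ 33495.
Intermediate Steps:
Y = 33677/2 (Y = -½*(-33677) = 33677/2 ≈ 16839.)
(p + Y) + 31154 = (-14498 + 33677/2) + 31154 = 4681/2 + 31154 = 66989/2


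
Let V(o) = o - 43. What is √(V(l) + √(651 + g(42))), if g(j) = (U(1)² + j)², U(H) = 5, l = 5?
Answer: √(-38 + 2*√1285) ≈ 5.8046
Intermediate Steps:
V(o) = -43 + o
g(j) = (25 + j)² (g(j) = (5² + j)² = (25 + j)²)
√(V(l) + √(651 + g(42))) = √((-43 + 5) + √(651 + (25 + 42)²)) = √(-38 + √(651 + 67²)) = √(-38 + √(651 + 4489)) = √(-38 + √5140) = √(-38 + 2*√1285)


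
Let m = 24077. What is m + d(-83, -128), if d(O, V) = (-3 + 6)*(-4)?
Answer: 24065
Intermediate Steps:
d(O, V) = -12 (d(O, V) = 3*(-4) = -12)
m + d(-83, -128) = 24077 - 12 = 24065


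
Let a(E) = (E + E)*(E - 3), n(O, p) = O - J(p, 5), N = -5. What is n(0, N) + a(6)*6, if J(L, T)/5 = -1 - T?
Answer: 246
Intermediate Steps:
J(L, T) = -5 - 5*T (J(L, T) = 5*(-1 - T) = -5 - 5*T)
n(O, p) = 30 + O (n(O, p) = O - (-5 - 5*5) = O - (-5 - 25) = O - 1*(-30) = O + 30 = 30 + O)
a(E) = 2*E*(-3 + E) (a(E) = (2*E)*(-3 + E) = 2*E*(-3 + E))
n(0, N) + a(6)*6 = (30 + 0) + (2*6*(-3 + 6))*6 = 30 + (2*6*3)*6 = 30 + 36*6 = 30 + 216 = 246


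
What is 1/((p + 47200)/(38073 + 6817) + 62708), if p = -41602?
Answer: 22445/1407483859 ≈ 1.5947e-5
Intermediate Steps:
1/((p + 47200)/(38073 + 6817) + 62708) = 1/((-41602 + 47200)/(38073 + 6817) + 62708) = 1/(5598/44890 + 62708) = 1/(5598*(1/44890) + 62708) = 1/(2799/22445 + 62708) = 1/(1407483859/22445) = 22445/1407483859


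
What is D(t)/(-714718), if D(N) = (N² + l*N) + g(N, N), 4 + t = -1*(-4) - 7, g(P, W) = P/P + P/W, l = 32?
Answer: 173/714718 ≈ 0.00024205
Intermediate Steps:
g(P, W) = 1 + P/W
t = -7 (t = -4 + (-1*(-4) - 7) = -4 + (4 - 7) = -4 - 3 = -7)
D(N) = 2 + N² + 32*N (D(N) = (N² + 32*N) + (N + N)/N = (N² + 32*N) + (2*N)/N = (N² + 32*N) + 2 = 2 + N² + 32*N)
D(t)/(-714718) = (2 + (-7)² + 32*(-7))/(-714718) = (2 + 49 - 224)*(-1/714718) = -173*(-1/714718) = 173/714718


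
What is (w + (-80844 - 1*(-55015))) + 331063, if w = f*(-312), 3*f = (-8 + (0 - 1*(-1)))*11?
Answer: 313242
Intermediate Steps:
f = -77/3 (f = ((-8 + (0 - 1*(-1)))*11)/3 = ((-8 + (0 + 1))*11)/3 = ((-8 + 1)*11)/3 = (-7*11)/3 = (⅓)*(-77) = -77/3 ≈ -25.667)
w = 8008 (w = -77/3*(-312) = 8008)
(w + (-80844 - 1*(-55015))) + 331063 = (8008 + (-80844 - 1*(-55015))) + 331063 = (8008 + (-80844 + 55015)) + 331063 = (8008 - 25829) + 331063 = -17821 + 331063 = 313242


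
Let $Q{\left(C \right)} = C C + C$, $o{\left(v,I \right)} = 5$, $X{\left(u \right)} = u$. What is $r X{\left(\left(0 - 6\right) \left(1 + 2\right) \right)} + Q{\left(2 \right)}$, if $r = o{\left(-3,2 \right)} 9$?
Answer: $-804$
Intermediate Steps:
$Q{\left(C \right)} = C + C^{2}$ ($Q{\left(C \right)} = C^{2} + C = C + C^{2}$)
$r = 45$ ($r = 5 \cdot 9 = 45$)
$r X{\left(\left(0 - 6\right) \left(1 + 2\right) \right)} + Q{\left(2 \right)} = 45 \left(0 - 6\right) \left(1 + 2\right) + 2 \left(1 + 2\right) = 45 \left(\left(-6\right) 3\right) + 2 \cdot 3 = 45 \left(-18\right) + 6 = -810 + 6 = -804$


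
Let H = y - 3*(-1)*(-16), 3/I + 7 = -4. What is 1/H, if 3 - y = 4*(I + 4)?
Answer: -11/659 ≈ -0.016692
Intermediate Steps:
I = -3/11 (I = 3/(-7 - 4) = 3/(-11) = 3*(-1/11) = -3/11 ≈ -0.27273)
y = -131/11 (y = 3 - 4*(-3/11 + 4) = 3 - 4*41/11 = 3 - 1*164/11 = 3 - 164/11 = -131/11 ≈ -11.909)
H = -659/11 (H = -131/11 - 3*(-1)*(-16) = -131/11 + 3*(-16) = -131/11 - 48 = -659/11 ≈ -59.909)
1/H = 1/(-659/11) = -11/659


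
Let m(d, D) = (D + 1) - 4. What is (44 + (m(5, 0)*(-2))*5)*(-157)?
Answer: -11618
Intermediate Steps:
m(d, D) = -3 + D (m(d, D) = (1 + D) - 4 = -3 + D)
(44 + (m(5, 0)*(-2))*5)*(-157) = (44 + ((-3 + 0)*(-2))*5)*(-157) = (44 - 3*(-2)*5)*(-157) = (44 + 6*5)*(-157) = (44 + 30)*(-157) = 74*(-157) = -11618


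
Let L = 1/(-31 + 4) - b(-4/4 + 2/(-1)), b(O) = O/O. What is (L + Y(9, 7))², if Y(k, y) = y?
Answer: 25921/729 ≈ 35.557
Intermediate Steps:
b(O) = 1
L = -28/27 (L = 1/(-31 + 4) - 1*1 = 1/(-27) - 1 = -1/27 - 1 = -28/27 ≈ -1.0370)
(L + Y(9, 7))² = (-28/27 + 7)² = (161/27)² = 25921/729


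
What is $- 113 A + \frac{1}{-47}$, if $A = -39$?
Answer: $\frac{207128}{47} \approx 4407.0$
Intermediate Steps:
$- 113 A + \frac{1}{-47} = \left(-113\right) \left(-39\right) + \frac{1}{-47} = 4407 - \frac{1}{47} = \frac{207128}{47}$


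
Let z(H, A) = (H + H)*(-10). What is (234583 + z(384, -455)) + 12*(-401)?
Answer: 222091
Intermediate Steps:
z(H, A) = -20*H (z(H, A) = (2*H)*(-10) = -20*H)
(234583 + z(384, -455)) + 12*(-401) = (234583 - 20*384) + 12*(-401) = (234583 - 7680) - 4812 = 226903 - 4812 = 222091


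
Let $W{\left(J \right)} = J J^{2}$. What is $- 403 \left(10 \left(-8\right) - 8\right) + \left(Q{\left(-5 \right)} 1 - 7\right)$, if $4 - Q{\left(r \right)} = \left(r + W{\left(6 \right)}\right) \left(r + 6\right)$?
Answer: $35250$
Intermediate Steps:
$W{\left(J \right)} = J^{3}$
$Q{\left(r \right)} = 4 - \left(6 + r\right) \left(216 + r\right)$ ($Q{\left(r \right)} = 4 - \left(r + 6^{3}\right) \left(r + 6\right) = 4 - \left(r + 216\right) \left(6 + r\right) = 4 - \left(216 + r\right) \left(6 + r\right) = 4 - \left(6 + r\right) \left(216 + r\right)$)
$- 403 \left(10 \left(-8\right) - 8\right) + \left(Q{\left(-5 \right)} 1 - 7\right) = - 403 \left(10 \left(-8\right) - 8\right) + \left(\left(-1292 - \left(-5\right)^{2} - -1110\right) 1 - 7\right) = - 403 \left(-80 - 8\right) + \left(\left(-1292 - 25 + 1110\right) 1 - 7\right) = \left(-403\right) \left(-88\right) + \left(\left(-1292 - 25 + 1110\right) 1 - 7\right) = 35464 - 214 = 35250$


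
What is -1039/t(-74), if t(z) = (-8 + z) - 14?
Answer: 1039/96 ≈ 10.823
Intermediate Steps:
t(z) = -22 + z
-1039/t(-74) = -1039/(-22 - 74) = -1039/(-96) = -1039*(-1/96) = 1039/96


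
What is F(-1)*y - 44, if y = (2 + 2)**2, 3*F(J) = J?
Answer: -148/3 ≈ -49.333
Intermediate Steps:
F(J) = J/3
y = 16 (y = 4**2 = 16)
F(-1)*y - 44 = ((1/3)*(-1))*16 - 44 = -1/3*16 - 44 = -16/3 - 44 = -148/3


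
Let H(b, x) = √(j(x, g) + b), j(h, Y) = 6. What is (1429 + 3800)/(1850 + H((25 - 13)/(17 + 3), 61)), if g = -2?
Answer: 48368250/17112467 - 5229*√165/17112467 ≈ 2.8226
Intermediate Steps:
H(b, x) = √(6 + b)
(1429 + 3800)/(1850 + H((25 - 13)/(17 + 3), 61)) = (1429 + 3800)/(1850 + √(6 + (25 - 13)/(17 + 3))) = 5229/(1850 + √(6 + 12/20)) = 5229/(1850 + √(6 + 12*(1/20))) = 5229/(1850 + √(6 + ⅗)) = 5229/(1850 + √(33/5)) = 5229/(1850 + √165/5)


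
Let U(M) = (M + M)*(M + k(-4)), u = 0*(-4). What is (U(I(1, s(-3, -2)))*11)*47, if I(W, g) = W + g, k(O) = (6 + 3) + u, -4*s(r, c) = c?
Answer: 32571/2 ≈ 16286.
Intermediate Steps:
s(r, c) = -c/4
u = 0
k(O) = 9 (k(O) = (6 + 3) + 0 = 9 + 0 = 9)
U(M) = 2*M*(9 + M) (U(M) = (M + M)*(M + 9) = (2*M)*(9 + M) = 2*M*(9 + M))
(U(I(1, s(-3, -2)))*11)*47 = ((2*(1 - ¼*(-2))*(9 + (1 - ¼*(-2))))*11)*47 = ((2*(1 + ½)*(9 + (1 + ½)))*11)*47 = ((2*(3/2)*(9 + 3/2))*11)*47 = ((2*(3/2)*(21/2))*11)*47 = ((63/2)*11)*47 = (693/2)*47 = 32571/2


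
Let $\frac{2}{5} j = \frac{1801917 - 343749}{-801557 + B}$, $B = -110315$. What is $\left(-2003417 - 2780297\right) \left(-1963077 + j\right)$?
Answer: $\frac{82338692679806199}{8768} \approx 9.3908 \cdot 10^{12}$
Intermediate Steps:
$j = - \frac{911355}{227968}$ ($j = \frac{5 \frac{1801917 - 343749}{-801557 - 110315}}{2} = \frac{5 \frac{1458168}{-911872}}{2} = \frac{5 \cdot 1458168 \left(- \frac{1}{911872}\right)}{2} = \frac{5}{2} \left(- \frac{182271}{113984}\right) = - \frac{911355}{227968} \approx -3.9977$)
$\left(-2003417 - 2780297\right) \left(-1963077 + j\right) = \left(-2003417 - 2780297\right) \left(-1963077 - \frac{911355}{227968}\right) = \left(-4783714\right) \left(- \frac{447519648891}{227968}\right) = \frac{82338692679806199}{8768}$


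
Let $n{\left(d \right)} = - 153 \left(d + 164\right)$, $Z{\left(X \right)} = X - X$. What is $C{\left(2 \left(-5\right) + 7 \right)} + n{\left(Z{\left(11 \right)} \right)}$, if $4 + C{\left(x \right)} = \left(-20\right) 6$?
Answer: $-25216$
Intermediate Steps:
$Z{\left(X \right)} = 0$
$n{\left(d \right)} = -25092 - 153 d$ ($n{\left(d \right)} = - 153 \left(164 + d\right) = -25092 - 153 d$)
$C{\left(x \right)} = -124$ ($C{\left(x \right)} = -4 - 120 = -124$)
$C{\left(2 \left(-5\right) + 7 \right)} + n{\left(Z{\left(11 \right)} \right)} = -124 - 25092 = -25216$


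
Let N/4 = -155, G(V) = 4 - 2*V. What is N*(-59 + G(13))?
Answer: 50220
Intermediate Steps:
N = -620 (N = 4*(-155) = -620)
N*(-59 + G(13)) = -620*(-59 + (4 - 2*13)) = -620*(-59 + (4 - 26)) = -620*(-59 - 22) = -620*(-81) = 50220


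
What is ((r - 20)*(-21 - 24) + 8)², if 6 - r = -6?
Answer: 135424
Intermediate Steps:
r = 12 (r = 6 - 1*(-6) = 6 + 6 = 12)
((r - 20)*(-21 - 24) + 8)² = ((12 - 20)*(-21 - 24) + 8)² = (-8*(-45) + 8)² = (360 + 8)² = 368² = 135424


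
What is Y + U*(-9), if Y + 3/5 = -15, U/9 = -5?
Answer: 1947/5 ≈ 389.40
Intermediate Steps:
U = -45 (U = 9*(-5) = -45)
Y = -78/5 (Y = -3/5 - 15 = -78/5 ≈ -15.600)
Y + U*(-9) = -78/5 - 45*(-9) = -78/5 + 405 = 1947/5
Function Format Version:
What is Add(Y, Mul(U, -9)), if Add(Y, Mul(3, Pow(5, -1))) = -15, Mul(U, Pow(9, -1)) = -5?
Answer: Rational(1947, 5) ≈ 389.40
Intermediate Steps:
U = -45 (U = Mul(9, -5) = -45)
Y = Rational(-78, 5) (Y = Add(Rational(-3, 5), -15) = Rational(-78, 5) ≈ -15.600)
Add(Y, Mul(U, -9)) = Add(Rational(-78, 5), Mul(-45, -9)) = Add(Rational(-78, 5), 405) = Rational(1947, 5)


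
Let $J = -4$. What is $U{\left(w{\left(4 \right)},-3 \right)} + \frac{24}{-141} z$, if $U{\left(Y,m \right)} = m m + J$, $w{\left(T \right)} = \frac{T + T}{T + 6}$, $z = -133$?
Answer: $\frac{1299}{47} \approx 27.638$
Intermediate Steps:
$w{\left(T \right)} = \frac{2 T}{6 + T}$
$U{\left(Y,m \right)} = -4 + m^{2}$ ($U{\left(Y,m \right)} = m m - 4 = m^{2} - 4 = -4 + m^{2}$)
$U{\left(w{\left(4 \right)},-3 \right)} + \frac{24}{-141} z = \left(-4 + \left(-3\right)^{2}\right) + \frac{24}{-141} \left(-133\right) = \left(-4 + 9\right) + 24 \left(- \frac{1}{141}\right) \left(-133\right) = 5 - - \frac{1064}{47} = 5 + \frac{1064}{47} = \frac{1299}{47}$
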